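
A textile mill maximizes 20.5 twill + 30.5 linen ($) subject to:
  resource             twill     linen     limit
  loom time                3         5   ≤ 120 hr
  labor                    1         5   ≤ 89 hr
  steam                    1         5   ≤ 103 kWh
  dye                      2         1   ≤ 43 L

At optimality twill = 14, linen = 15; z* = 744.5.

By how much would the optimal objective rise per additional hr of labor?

4.5

At the optimum: loom time uses 117 of 120 (slack = 3); labor uses 89 of 89 (binding); steam uses 89 of 103 (slack = 14); dye uses 43 of 43 (binding).
Slack constraints have shadow price 0 (complementary slackness).
The binding rows give the dual system: 1·y_labor + 2·y_dye = 20.5 and 5·y_labor + 1·y_dye = 30.5.
Solving: y_labor = 4.5, y_dye = 8.
Shadow price of labor = 4.5.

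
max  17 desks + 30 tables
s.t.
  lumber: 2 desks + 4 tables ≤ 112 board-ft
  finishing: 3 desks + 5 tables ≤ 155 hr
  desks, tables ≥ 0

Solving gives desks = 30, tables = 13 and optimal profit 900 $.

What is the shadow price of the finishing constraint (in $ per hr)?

4

Both lumber and finishing are binding at x*.
The binding rows give the dual system: 2·y_lumber + 3·y_finishing = 17 and 4·y_lumber + 5·y_finishing = 30.
Solving: y_lumber = 2.5, y_finishing = 4.
Shadow price of finishing = 4.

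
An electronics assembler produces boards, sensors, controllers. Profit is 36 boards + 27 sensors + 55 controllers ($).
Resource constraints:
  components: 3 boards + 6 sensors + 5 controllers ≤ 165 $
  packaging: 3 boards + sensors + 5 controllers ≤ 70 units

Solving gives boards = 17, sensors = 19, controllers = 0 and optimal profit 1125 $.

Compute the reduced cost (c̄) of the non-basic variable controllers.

Both components and packaging are binding at x*.
The binding rows give the dual system: 3·y_components + 3·y_packaging = 36 and 6·y_components + 1·y_packaging = 27.
→ y_components = 3 and y_packaging = 9.
Reduced cost of controllers: c₃ − yᵀa₃ = 55 − (3·5 + 9·5) = 55 − 60 = -5.

-5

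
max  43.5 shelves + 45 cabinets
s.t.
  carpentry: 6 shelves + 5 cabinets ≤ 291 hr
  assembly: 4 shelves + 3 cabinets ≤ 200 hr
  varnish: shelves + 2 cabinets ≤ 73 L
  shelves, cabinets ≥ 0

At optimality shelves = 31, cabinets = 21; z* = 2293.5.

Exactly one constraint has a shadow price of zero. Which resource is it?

assembly

carpentry: 291/291 (binding)
assembly: 187/200 (slack 13)
varnish: 73/73 (binding)
By complementary slackness, a constraint with positive slack has shadow price 0 → assembly.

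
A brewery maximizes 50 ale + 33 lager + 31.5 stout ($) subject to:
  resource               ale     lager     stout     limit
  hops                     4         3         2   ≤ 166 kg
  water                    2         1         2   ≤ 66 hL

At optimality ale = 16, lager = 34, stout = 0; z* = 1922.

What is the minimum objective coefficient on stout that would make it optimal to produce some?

34

At the optimum: hops uses 166 of 166 (binding); water uses 66 of 66 (binding).
From A_Bᵀ y = c: 4·y_hops + 2·y_water = 50; 3·y_hops + 1·y_water = 33.
→ y_hops = 8 and y_water = 9.
stout enters the basis when its profit ≥ yᵀa₃ = 8·2 + 9·2 = 34.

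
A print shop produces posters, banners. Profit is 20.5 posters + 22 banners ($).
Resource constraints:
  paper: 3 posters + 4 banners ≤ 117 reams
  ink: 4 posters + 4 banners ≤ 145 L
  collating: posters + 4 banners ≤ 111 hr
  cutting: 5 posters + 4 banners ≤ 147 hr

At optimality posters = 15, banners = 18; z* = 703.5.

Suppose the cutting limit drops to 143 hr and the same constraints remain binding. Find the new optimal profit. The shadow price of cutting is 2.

Δb = -4, so new z* = 703.5 + (2)·(-4) = 703.5 − 8 = 695.5.

695.5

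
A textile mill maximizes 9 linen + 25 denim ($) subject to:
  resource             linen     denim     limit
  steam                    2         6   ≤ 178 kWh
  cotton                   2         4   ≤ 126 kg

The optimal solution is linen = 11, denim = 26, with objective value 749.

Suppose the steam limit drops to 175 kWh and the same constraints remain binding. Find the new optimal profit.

738.5

Both steam and cotton are binding at x*.
Dual feasibility on the basic columns requires 2·y_steam + 2·y_cotton = 9, 6·y_steam + 4·y_cotton = 25.
This yields shadow prices y_steam = 3.5, y_cotton = 1.
Δz = y_steam·Δb = 3.5 × (-3) = -10.5, so new z* = 749 − 10.5 = 738.5.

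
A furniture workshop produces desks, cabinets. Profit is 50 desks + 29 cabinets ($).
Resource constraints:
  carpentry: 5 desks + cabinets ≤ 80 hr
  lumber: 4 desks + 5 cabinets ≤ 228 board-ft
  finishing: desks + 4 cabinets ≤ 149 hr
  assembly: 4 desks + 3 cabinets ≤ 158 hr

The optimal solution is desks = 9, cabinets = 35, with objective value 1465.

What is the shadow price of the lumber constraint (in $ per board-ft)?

Binding: carpentry and finishing. Non-binding: lumber (17 unused), assembly (17 unused).
By complementary slackness, y = 0 for the non-binding constraints.
Dual feasibility on the basic columns requires 5·y_carpentry + 1·y_finishing = 50, 1·y_carpentry + 4·y_finishing = 29.
This yields shadow prices y_carpentry = 9, y_finishing = 5.
Shadow price of lumber = 0.

0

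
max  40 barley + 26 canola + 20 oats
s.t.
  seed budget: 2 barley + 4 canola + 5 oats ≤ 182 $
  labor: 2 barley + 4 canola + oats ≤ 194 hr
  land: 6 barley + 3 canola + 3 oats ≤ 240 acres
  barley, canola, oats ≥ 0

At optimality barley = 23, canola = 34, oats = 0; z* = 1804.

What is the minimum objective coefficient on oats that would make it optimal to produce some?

28

Binding: seed budget and land. Non-binding: labor (12 unused).
Slack constraints have shadow price 0 (complementary slackness).
Dual feasibility on the basic columns requires 2·y_seed budget + 6·y_land = 40, 4·y_seed budget + 3·y_land = 26.
This yields shadow prices y_seed budget = 2, y_land = 6.
oats enters the basis when its profit ≥ yᵀa₃ = 2·5 + 6·3 = 28.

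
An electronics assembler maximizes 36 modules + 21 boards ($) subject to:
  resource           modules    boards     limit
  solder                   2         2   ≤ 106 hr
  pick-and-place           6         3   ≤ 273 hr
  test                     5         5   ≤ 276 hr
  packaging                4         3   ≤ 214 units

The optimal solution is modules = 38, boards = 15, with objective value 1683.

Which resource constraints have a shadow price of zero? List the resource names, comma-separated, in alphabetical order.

solder: 106/106 (binding)
pick-and-place: 273/273 (binding)
test: 265/276 (slack 11)
packaging: 197/214 (slack 17)
By complementary slackness, a constraint with positive slack has shadow price 0 → packaging, test.

packaging, test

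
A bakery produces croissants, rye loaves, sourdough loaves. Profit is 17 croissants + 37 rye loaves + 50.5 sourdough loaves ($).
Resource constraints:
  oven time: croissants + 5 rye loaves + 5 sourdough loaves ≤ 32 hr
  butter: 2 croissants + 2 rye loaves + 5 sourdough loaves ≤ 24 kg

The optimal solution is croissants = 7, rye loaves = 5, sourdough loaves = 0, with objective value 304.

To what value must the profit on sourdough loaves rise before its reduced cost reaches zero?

55

Both oven time and butter are binding at x*.
From A_Bᵀ y = c: 1·y_oven time + 2·y_butter = 17; 5·y_oven time + 2·y_butter = 37.
→ y_oven time = 5 and y_butter = 6.
sourdough loaves enters the basis when its profit ≥ yᵀa₃ = 5·5 + 6·5 = 55.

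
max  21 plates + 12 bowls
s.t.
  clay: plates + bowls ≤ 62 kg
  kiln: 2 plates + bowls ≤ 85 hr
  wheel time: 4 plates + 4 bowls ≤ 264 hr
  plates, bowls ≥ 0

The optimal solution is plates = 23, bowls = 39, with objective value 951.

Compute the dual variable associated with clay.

At the optimum: clay uses 62 of 62 (binding); kiln uses 85 of 85 (binding); wheel time uses 248 of 264 (slack = 16).
Since wheel time is not tight, its dual is 0.
Dual feasibility on the basic columns requires 1·y_clay + 2·y_kiln = 21, 1·y_clay + 1·y_kiln = 12.
This yields shadow prices y_clay = 3, y_kiln = 9.
Shadow price of clay = 3.

3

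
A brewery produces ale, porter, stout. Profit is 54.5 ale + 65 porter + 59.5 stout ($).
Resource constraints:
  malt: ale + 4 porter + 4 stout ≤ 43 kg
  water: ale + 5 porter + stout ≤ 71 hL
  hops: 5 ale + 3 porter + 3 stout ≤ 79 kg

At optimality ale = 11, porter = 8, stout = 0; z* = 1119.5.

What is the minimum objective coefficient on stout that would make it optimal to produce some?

65

Check each constraint at x*: malt 43/43 (tight); water 51/71 (slack 20); hops 79/79 (tight).
Slack constraints have shadow price 0 (complementary slackness).
From A_Bᵀ y = c: 1·y_malt + 5·y_hops = 54.5; 4·y_malt + 3·y_hops = 65.
→ y_malt = 9.5 and y_hops = 9.
stout enters the basis when its profit ≥ yᵀa₃ = 9.5·4 + 9·3 = 65.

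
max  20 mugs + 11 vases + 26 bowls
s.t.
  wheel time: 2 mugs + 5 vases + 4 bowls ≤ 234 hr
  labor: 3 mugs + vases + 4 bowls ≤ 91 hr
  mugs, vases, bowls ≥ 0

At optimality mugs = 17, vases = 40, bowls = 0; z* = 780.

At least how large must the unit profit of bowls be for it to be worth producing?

28

Check each constraint at x*: wheel time 234/234 (tight); labor 91/91 (tight).
The binding rows give the dual system: 2·y_wheel time + 3·y_labor = 20 and 5·y_wheel time + 1·y_labor = 11.
Solving: y_wheel time = 1, y_labor = 6.
bowls enters the basis when its profit ≥ yᵀa₃ = 1·4 + 6·4 = 28.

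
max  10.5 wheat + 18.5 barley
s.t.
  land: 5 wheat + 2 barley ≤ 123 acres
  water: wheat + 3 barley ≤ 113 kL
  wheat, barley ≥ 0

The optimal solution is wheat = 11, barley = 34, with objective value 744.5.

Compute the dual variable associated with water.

Both land and water are binding at x*.
From A_Bᵀ y = c: 5·y_land + 1·y_water = 10.5; 2·y_land + 3·y_water = 18.5.
This yields shadow prices y_land = 1, y_water = 5.5.
Shadow price of water = 5.5.

5.5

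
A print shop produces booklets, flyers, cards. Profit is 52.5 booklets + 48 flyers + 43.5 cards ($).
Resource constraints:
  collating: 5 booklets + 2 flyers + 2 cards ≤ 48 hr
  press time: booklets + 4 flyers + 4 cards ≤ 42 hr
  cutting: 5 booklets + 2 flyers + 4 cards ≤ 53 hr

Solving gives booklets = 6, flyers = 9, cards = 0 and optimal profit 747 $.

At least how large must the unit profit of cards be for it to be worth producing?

48

Check each constraint at x*: collating 48/48 (tight); press time 42/42 (tight); cutting 48/53 (slack 5).
Since cutting is not tight, its dual is 0.
From A_Bᵀ y = c: 5·y_collating + 1·y_press time = 52.5; 2·y_collating + 4·y_press time = 48.
→ y_collating = 9 and y_press time = 7.5.
cards enters the basis when its profit ≥ yᵀa₃ = 9·2 + 7.5·4 = 48.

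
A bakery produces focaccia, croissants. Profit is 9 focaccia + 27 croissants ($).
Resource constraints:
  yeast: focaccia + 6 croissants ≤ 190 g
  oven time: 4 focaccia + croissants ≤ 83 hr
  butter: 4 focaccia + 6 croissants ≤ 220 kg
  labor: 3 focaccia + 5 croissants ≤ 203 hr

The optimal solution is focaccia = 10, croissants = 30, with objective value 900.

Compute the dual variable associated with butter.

Check each constraint at x*: yeast 190/190 (tight); oven time 70/83 (slack 13); butter 220/220 (tight); labor 180/203 (slack 23).
By complementary slackness, y = 0 for the non-binding constraints.
Dual feasibility on the basic columns requires 1·y_yeast + 4·y_butter = 9, 6·y_yeast + 6·y_butter = 27.
This yields shadow prices y_yeast = 3, y_butter = 1.5.
Shadow price of butter = 1.5.

1.5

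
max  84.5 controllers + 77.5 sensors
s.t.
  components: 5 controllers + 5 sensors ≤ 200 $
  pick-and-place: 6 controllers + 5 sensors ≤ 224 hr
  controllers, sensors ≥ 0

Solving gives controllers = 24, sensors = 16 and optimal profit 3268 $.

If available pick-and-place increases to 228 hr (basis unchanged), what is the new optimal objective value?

Both components and pick-and-place are binding at x*.
The binding rows give the dual system: 5·y_components + 6·y_pick-and-place = 84.5 and 5·y_components + 5·y_pick-and-place = 77.5.
This yields shadow prices y_components = 8.5, y_pick-and-place = 7.
Δz = y_pick-and-place·Δb = 7 × (4) = 28, so new z* = 3268 + 28 = 3296.

3296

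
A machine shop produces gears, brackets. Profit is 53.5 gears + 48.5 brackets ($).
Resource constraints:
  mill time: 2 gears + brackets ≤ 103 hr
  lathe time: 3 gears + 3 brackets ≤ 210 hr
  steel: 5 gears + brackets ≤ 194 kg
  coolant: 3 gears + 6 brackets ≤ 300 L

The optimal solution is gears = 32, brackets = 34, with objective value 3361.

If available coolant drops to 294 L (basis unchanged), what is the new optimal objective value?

3319

Binding: steel and coolant. Non-binding: mill time (5 unused), lathe time (12 unused).
Since mill time, lathe time are not tight, their duals are 0.
The binding rows give the dual system: 5·y_steel + 3·y_coolant = 53.5 and 1·y_steel + 6·y_coolant = 48.5.
This yields shadow prices y_steel = 6.5, y_coolant = 7.
Δz = y_coolant·Δb = 7 × (-6) = -42, so new z* = 3361 − 42 = 3319.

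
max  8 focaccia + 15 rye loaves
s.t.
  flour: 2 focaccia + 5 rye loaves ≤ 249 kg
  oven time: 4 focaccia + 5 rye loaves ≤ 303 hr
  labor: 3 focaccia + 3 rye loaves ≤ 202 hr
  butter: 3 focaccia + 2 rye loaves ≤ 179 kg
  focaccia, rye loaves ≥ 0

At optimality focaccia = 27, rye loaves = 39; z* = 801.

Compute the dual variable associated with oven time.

Binding: flour and oven time. Non-binding: labor (4 unused), butter (20 unused).
Slack constraints have shadow price 0 (complementary slackness).
From A_Bᵀ y = c: 2·y_flour + 4·y_oven time = 8; 5·y_flour + 5·y_oven time = 15.
→ y_flour = 2 and y_oven time = 1.
Shadow price of oven time = 1.

1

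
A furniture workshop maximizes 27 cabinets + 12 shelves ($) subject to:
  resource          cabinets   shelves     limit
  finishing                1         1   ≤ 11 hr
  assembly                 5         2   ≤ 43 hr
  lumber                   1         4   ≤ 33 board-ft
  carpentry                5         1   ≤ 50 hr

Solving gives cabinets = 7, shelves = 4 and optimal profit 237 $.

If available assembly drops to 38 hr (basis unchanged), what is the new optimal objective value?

212

Binding: finishing and assembly. Non-binding: lumber (10 unused), carpentry (11 unused).
Slack constraints have shadow price 0 (complementary slackness).
The binding rows give the dual system: 1·y_finishing + 5·y_assembly = 27 and 1·y_finishing + 2·y_assembly = 12.
This yields shadow prices y_finishing = 2, y_assembly = 5.
Δz = y_assembly·Δb = 5 × (-5) = -25, so new z* = 237 − 25 = 212.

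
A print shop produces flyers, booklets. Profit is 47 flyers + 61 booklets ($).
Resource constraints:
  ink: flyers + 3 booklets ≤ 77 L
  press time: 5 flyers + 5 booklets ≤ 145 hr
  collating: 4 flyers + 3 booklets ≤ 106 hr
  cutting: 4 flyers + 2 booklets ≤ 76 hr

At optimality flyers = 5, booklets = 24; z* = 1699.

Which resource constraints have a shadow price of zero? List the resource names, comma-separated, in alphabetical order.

collating, cutting

ink: 77/77 (binding)
press time: 145/145 (binding)
collating: 92/106 (slack 14)
cutting: 68/76 (slack 8)
By complementary slackness, a constraint with positive slack has shadow price 0 → collating, cutting.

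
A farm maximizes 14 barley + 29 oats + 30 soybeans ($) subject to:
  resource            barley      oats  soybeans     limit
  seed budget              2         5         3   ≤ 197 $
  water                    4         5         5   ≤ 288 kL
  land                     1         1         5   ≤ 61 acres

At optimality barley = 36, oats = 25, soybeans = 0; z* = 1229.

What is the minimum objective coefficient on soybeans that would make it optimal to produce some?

Binding: seed budget and land. Non-binding: water (19 unused).
Slack constraints have shadow price 0 (complementary slackness).
Dual feasibility on the basic columns requires 2·y_seed budget + 1·y_land = 14, 5·y_seed budget + 1·y_land = 29.
This yields shadow prices y_seed budget = 5, y_land = 4.
soybeans enters the basis when its profit ≥ yᵀa₃ = 5·3 + 4·5 = 35.

35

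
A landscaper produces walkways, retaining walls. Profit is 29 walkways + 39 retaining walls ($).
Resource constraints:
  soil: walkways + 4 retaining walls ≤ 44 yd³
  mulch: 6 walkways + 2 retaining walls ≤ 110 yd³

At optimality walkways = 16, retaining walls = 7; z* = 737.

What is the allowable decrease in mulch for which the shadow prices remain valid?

Binding constraints: soil, mulch. The basis is B = [[1,4],[6,2]] with det -22.
Per unit decrease in mulch, x* moves by d = (-0.1818, 0.0455).
The basis stays optimal until walkways reaches 0; allowable decrease = 88 yd³.

88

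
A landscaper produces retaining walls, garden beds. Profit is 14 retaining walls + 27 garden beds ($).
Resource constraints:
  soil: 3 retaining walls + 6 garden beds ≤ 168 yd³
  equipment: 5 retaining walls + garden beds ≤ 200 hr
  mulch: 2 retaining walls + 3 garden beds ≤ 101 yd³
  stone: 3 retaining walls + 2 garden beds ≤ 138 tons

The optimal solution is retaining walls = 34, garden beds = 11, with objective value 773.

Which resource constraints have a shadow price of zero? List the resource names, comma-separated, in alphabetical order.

soil: 168/168 (binding)
equipment: 181/200 (slack 19)
mulch: 101/101 (binding)
stone: 124/138 (slack 14)
By complementary slackness, a constraint with positive slack has shadow price 0 → equipment, stone.

equipment, stone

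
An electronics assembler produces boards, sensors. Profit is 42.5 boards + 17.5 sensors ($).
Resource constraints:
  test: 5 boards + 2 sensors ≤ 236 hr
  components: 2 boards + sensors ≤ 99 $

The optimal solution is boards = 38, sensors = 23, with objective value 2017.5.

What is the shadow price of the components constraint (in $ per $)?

At the optimum: test uses 236 of 236 (binding); components uses 99 of 99 (binding).
Dual feasibility on the basic columns requires 5·y_test + 2·y_components = 42.5, 2·y_test + 1·y_components = 17.5.
→ y_test = 7.5 and y_components = 2.5.
Shadow price of components = 2.5.

2.5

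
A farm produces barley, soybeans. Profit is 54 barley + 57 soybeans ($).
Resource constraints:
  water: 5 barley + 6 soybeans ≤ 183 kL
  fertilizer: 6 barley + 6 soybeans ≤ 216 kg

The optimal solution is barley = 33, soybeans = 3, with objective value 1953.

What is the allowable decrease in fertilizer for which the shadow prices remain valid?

Binding constraints: water, fertilizer. The basis is B = [[5,6],[6,6]] with det -6.
Per unit decrease in fertilizer, x* moves by d = (-1, 0.8333).
The basis stays optimal until barley reaches 0; allowable decrease = 33 kg.

33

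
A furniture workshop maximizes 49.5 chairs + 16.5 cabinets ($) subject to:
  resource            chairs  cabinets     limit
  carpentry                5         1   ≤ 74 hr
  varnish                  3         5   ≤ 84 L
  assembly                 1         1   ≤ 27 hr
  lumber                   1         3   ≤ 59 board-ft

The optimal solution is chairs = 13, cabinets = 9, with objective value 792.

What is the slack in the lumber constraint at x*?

19

lumber used = 1·13 + 3·9 = 40; slack = 59 − 40 = 19.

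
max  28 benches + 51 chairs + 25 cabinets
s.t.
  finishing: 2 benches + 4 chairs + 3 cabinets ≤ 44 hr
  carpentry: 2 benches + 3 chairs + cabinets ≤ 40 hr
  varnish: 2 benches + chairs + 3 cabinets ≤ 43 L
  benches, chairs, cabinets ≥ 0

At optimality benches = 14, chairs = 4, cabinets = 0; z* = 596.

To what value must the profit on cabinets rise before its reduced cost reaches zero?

32

At the optimum: finishing uses 44 of 44 (binding); carpentry uses 40 of 40 (binding); varnish uses 32 of 43 (slack = 11).
Since varnish is not tight, its dual is 0.
Dual feasibility on the basic columns requires 2·y_finishing + 2·y_carpentry = 28, 4·y_finishing + 3·y_carpentry = 51.
→ y_finishing = 9 and y_carpentry = 5.
cabinets enters the basis when its profit ≥ yᵀa₃ = 9·3 + 5·1 = 32.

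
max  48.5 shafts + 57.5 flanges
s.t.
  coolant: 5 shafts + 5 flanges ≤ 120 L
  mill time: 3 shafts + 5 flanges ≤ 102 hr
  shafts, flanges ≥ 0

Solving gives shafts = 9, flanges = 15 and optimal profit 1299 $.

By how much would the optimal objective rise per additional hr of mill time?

4.5

Check each constraint at x*: coolant 120/120 (tight); mill time 102/102 (tight).
From A_Bᵀ y = c: 5·y_coolant + 3·y_mill time = 48.5; 5·y_coolant + 5·y_mill time = 57.5.
This yields shadow prices y_coolant = 7, y_mill time = 4.5.
Shadow price of mill time = 4.5.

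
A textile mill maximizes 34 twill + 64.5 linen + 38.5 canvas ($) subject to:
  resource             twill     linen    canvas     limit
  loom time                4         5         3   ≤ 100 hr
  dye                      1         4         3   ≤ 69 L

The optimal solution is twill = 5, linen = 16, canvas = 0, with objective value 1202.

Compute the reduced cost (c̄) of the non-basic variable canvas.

Both loom time and dye are binding at x*.
From A_Bᵀ y = c: 4·y_loom time + 1·y_dye = 34; 5·y_loom time + 4·y_dye = 64.5.
→ y_loom time = 6.5 and y_dye = 8.
Reduced cost of canvas: c₃ − yᵀa₃ = 38.5 − (6.5·3 + 8·3) = 38.5 − 43.5 = -5.

-5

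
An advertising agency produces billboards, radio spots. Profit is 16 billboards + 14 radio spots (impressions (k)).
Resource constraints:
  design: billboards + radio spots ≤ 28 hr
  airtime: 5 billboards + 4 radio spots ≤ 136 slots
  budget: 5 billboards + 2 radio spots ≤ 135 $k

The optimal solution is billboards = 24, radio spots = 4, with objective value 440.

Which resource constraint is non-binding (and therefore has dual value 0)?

budget

design: 28/28 (binding)
airtime: 136/136 (binding)
budget: 128/135 (slack 7)
By complementary slackness, a constraint with positive slack has shadow price 0 → budget.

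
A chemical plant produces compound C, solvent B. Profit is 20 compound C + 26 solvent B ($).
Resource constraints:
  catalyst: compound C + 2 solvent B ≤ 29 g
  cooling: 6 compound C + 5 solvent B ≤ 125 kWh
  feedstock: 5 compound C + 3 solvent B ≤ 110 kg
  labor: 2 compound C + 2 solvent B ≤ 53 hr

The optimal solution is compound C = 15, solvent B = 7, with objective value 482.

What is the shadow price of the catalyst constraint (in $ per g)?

8

Check each constraint at x*: catalyst 29/29 (tight); cooling 125/125 (tight); feedstock 96/110 (slack 14); labor 44/53 (slack 9).
Slack constraints have shadow price 0 (complementary slackness).
Dual feasibility on the basic columns requires 1·y_catalyst + 6·y_cooling = 20, 2·y_catalyst + 5·y_cooling = 26.
Solving: y_catalyst = 8, y_cooling = 2.
Shadow price of catalyst = 8.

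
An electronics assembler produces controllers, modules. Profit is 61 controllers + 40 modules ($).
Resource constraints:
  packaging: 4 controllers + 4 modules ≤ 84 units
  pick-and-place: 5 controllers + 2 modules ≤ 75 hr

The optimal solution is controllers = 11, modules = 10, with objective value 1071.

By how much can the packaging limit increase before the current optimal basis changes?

Binding constraints: packaging, pick-and-place. The basis is B = [[4,4],[5,2]] with det -12.
Per unit increase in packaging, x* moves by d = (-0.1667, 0.4167).
The basis stays optimal until controllers reaches 0; allowable increase = 66 units.

66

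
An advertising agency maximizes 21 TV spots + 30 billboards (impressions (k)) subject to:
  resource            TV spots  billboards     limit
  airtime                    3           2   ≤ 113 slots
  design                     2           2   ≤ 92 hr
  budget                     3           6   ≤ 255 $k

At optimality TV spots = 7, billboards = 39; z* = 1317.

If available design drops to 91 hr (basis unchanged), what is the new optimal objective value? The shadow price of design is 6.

Δb = -1, so new z* = 1317 + (6)·(-1) = 1317 − 6 = 1311.

1311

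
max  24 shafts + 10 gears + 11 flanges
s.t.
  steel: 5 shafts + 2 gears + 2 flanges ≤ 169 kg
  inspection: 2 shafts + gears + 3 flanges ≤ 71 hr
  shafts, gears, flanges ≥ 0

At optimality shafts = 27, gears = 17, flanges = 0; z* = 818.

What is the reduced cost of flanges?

At the optimum: steel uses 169 of 169 (binding); inspection uses 71 of 71 (binding).
The binding rows give the dual system: 5·y_steel + 2·y_inspection = 24 and 2·y_steel + 1·y_inspection = 10.
This yields shadow prices y_steel = 4, y_inspection = 2.
Reduced cost of flanges: c₃ − yᵀa₃ = 11 − (4·2 + 2·3) = 11 − 14 = -3.

-3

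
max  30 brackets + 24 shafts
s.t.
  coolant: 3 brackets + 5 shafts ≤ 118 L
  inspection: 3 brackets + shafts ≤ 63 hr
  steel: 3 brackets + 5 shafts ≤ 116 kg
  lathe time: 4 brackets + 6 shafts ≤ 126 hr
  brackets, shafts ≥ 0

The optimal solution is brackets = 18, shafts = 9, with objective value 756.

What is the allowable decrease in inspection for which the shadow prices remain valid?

Binding constraints: inspection, lathe time. The basis is B = [[3,1],[4,6]] with det 14.
Per unit decrease in inspection, x* moves by d = (-0.4286, 0.2857).
The basis stays optimal until brackets reaches 0; allowable decrease = 42 hr.

42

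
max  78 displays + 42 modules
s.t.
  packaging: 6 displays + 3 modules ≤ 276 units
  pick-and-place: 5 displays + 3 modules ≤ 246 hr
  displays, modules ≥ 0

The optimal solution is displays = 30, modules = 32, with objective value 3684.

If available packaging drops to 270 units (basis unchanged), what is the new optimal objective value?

3636

Both packaging and pick-and-place are binding at x*.
The binding rows give the dual system: 6·y_packaging + 5·y_pick-and-place = 78 and 3·y_packaging + 3·y_pick-and-place = 42.
Solving: y_packaging = 8, y_pick-and-place = 6.
Δz = y_packaging·Δb = 8 × (-6) = -48, so new z* = 3684 − 48 = 3636.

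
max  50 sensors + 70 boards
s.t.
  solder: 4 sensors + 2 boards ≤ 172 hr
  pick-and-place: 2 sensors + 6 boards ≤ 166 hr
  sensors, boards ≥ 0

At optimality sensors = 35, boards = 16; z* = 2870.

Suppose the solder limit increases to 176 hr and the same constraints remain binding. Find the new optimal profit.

2902

Check each constraint at x*: solder 172/172 (tight); pick-and-place 166/166 (tight).
The binding rows give the dual system: 4·y_solder + 2·y_pick-and-place = 50 and 2·y_solder + 6·y_pick-and-place = 70.
Solving: y_solder = 8, y_pick-and-place = 9.
Δz = y_solder·Δb = 8 × (4) = 32, so new z* = 2870 + 32 = 2902.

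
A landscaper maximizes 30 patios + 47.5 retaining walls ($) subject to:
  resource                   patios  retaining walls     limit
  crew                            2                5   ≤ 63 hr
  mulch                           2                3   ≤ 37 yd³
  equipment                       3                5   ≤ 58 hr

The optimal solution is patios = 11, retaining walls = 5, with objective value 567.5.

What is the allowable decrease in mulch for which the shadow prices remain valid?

2.2

Binding constraints: mulch, equipment. The basis is B = [[2,3],[3,5]] with det 1.
Per unit decrease in mulch, x* moves by d = (-5, 3).
The basis stays optimal until patios reaches 0; allowable decrease = 2.2 yd³.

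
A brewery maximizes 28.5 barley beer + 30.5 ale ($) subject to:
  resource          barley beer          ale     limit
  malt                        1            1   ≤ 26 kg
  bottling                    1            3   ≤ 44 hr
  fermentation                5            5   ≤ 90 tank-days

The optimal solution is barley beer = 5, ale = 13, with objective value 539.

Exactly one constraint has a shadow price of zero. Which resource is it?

malt

malt: 18/26 (slack 8)
bottling: 44/44 (binding)
fermentation: 90/90 (binding)
By complementary slackness, a constraint with positive slack has shadow price 0 → malt.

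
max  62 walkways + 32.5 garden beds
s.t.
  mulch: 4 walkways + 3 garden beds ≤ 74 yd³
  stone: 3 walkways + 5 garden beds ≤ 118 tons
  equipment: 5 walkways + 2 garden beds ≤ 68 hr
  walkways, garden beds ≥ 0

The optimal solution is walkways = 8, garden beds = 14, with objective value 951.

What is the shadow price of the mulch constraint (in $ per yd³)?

5.5

Binding: mulch and equipment. Non-binding: stone (24 unused).
Slack constraints have shadow price 0 (complementary slackness).
The binding rows give the dual system: 4·y_mulch + 5·y_equipment = 62 and 3·y_mulch + 2·y_equipment = 32.5.
Solving: y_mulch = 5.5, y_equipment = 8.
Shadow price of mulch = 5.5.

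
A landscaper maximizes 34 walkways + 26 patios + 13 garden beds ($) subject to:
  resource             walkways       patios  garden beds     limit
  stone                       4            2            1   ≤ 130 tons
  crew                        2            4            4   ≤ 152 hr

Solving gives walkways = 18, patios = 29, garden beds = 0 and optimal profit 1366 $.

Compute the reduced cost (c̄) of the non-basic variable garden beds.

Check each constraint at x*: stone 130/130 (tight); crew 152/152 (tight).
Dual feasibility on the basic columns requires 4·y_stone + 2·y_crew = 34, 2·y_stone + 4·y_crew = 26.
→ y_stone = 7 and y_crew = 3.
Reduced cost of garden beds: c₃ − yᵀa₃ = 13 − (7·1 + 3·4) = 13 − 19 = -6.

-6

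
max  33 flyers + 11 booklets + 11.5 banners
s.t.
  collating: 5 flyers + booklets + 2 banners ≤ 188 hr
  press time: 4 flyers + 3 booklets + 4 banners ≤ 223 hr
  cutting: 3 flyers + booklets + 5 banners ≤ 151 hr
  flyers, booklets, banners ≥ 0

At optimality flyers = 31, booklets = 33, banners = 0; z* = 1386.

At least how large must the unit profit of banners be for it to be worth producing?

Check each constraint at x*: collating 188/188 (tight); press time 223/223 (tight); cutting 126/151 (slack 25).
Since cutting is not tight, its dual is 0.
Dual feasibility on the basic columns requires 5·y_collating + 4·y_press time = 33, 1·y_collating + 3·y_press time = 11.
→ y_collating = 5 and y_press time = 2.
banners enters the basis when its profit ≥ yᵀa₃ = 5·2 + 2·4 = 18.

18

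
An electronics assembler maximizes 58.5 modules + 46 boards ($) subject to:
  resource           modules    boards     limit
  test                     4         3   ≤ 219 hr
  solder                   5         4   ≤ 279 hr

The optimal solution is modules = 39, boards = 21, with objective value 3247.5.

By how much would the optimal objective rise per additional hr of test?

At the optimum: test uses 219 of 219 (binding); solder uses 279 of 279 (binding).
From A_Bᵀ y = c: 4·y_test + 5·y_solder = 58.5; 3·y_test + 4·y_solder = 46.
Solving: y_test = 4, y_solder = 8.5.
Shadow price of test = 4.

4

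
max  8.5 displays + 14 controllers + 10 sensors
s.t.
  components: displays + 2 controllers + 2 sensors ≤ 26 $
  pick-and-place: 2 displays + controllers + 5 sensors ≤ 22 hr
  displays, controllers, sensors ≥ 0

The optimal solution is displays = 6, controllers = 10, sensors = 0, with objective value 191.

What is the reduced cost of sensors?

-8

At the optimum: components uses 26 of 26 (binding); pick-and-place uses 22 of 22 (binding).
The binding rows give the dual system: 1·y_components + 2·y_pick-and-place = 8.5 and 2·y_components + 1·y_pick-and-place = 14.
→ y_components = 6.5 and y_pick-and-place = 1.
Reduced cost of sensors: c₃ − yᵀa₃ = 10 − (6.5·2 + 1·5) = 10 − 18 = -8.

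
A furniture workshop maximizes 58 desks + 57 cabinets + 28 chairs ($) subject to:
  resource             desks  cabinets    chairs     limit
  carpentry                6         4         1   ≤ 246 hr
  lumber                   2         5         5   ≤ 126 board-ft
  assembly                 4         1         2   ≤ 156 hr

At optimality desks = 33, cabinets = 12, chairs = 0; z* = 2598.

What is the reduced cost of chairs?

Check each constraint at x*: carpentry 246/246 (tight); lumber 126/126 (tight); assembly 144/156 (slack 12).
By complementary slackness, y = 0 for the non-binding constraint.
The binding rows give the dual system: 6·y_carpentry + 2·y_lumber = 58 and 4·y_carpentry + 5·y_lumber = 57.
→ y_carpentry = 8 and y_lumber = 5.
Reduced cost of chairs: c₃ − yᵀa₃ = 28 − (8·1 + 5·5) = 28 − 33 = -5.

-5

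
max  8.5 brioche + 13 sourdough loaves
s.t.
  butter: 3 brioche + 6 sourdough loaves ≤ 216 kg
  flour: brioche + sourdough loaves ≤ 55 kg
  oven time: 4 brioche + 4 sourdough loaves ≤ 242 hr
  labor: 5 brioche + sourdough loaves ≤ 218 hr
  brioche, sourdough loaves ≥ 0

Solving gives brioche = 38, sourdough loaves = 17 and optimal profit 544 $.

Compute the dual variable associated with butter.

1.5

At the optimum: butter uses 216 of 216 (binding); flour uses 55 of 55 (binding); oven time uses 220 of 242 (slack = 22); labor uses 207 of 218 (slack = 11).
By complementary slackness, y = 0 for the non-binding constraints.
From A_Bᵀ y = c: 3·y_butter + 1·y_flour = 8.5; 6·y_butter + 1·y_flour = 13.
This yields shadow prices y_butter = 1.5, y_flour = 4.
Shadow price of butter = 1.5.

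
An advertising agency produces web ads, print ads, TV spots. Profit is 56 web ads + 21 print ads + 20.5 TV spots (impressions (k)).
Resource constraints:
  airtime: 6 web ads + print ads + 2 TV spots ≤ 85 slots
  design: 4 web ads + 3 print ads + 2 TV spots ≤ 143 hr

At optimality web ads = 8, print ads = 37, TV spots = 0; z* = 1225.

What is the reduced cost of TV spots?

-1.5

At the optimum: airtime uses 85 of 85 (binding); design uses 143 of 143 (binding).
Dual feasibility on the basic columns requires 6·y_airtime + 4·y_design = 56, 1·y_airtime + 3·y_design = 21.
→ y_airtime = 6 and y_design = 5.
Reduced cost of TV spots: c₃ − yᵀa₃ = 20.5 − (6·2 + 5·2) = 20.5 − 22 = -1.5.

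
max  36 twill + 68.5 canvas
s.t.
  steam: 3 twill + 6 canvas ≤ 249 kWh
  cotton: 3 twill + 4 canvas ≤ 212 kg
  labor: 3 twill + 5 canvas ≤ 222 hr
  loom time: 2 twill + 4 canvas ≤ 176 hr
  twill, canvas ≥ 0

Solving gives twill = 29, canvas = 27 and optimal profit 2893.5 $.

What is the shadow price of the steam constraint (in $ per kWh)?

Check each constraint at x*: steam 249/249 (tight); cotton 195/212 (slack 17); labor 222/222 (tight); loom time 166/176 (slack 10).
By complementary slackness, y = 0 for the non-binding constraints.
Dual feasibility on the basic columns requires 3·y_steam + 3·y_labor = 36, 6·y_steam + 5·y_labor = 68.5.
This yields shadow prices y_steam = 8.5, y_labor = 3.5.
Shadow price of steam = 8.5.

8.5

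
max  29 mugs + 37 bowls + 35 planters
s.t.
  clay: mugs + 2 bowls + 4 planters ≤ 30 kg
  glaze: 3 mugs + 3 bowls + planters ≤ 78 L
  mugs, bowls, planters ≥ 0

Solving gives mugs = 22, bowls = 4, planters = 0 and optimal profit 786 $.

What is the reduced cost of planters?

Check each constraint at x*: clay 30/30 (tight); glaze 78/78 (tight).
Dual feasibility on the basic columns requires 1·y_clay + 3·y_glaze = 29, 2·y_clay + 3·y_glaze = 37.
Solving: y_clay = 8, y_glaze = 7.
Reduced cost of planters: c₃ − yᵀa₃ = 35 − (8·4 + 7·1) = 35 − 39 = -4.

-4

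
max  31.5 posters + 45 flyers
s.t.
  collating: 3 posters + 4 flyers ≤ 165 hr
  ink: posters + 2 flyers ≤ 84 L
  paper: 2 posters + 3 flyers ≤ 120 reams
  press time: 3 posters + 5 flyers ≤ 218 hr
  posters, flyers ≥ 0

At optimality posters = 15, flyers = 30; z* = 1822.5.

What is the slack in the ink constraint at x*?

9

ink used = 1·15 + 2·30 = 75; slack = 84 − 75 = 9.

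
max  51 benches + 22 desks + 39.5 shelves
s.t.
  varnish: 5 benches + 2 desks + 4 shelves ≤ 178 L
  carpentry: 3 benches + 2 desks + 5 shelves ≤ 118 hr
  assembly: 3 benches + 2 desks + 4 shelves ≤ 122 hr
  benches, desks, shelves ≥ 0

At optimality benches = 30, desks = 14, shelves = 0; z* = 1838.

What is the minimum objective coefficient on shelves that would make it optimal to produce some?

46

At the optimum: varnish uses 178 of 178 (binding); carpentry uses 118 of 118 (binding); assembly uses 118 of 122 (slack = 4).
Slack constraints have shadow price 0 (complementary slackness).
Dual feasibility on the basic columns requires 5·y_varnish + 3·y_carpentry = 51, 2·y_varnish + 2·y_carpentry = 22.
This yields shadow prices y_varnish = 9, y_carpentry = 2.
shelves enters the basis when its profit ≥ yᵀa₃ = 9·4 + 2·5 = 46.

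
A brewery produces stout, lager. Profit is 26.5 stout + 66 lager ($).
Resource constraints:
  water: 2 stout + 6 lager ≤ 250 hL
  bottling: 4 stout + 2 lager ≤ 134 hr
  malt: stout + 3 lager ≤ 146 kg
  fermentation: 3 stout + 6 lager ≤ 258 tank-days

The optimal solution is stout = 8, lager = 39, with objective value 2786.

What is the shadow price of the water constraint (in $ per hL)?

At the optimum: water uses 250 of 250 (binding); bottling uses 110 of 134 (slack = 24); malt uses 125 of 146 (slack = 21); fermentation uses 258 of 258 (binding).
Since bottling, malt are not tight, their duals are 0.
The binding rows give the dual system: 2·y_water + 3·y_fermentation = 26.5 and 6·y_water + 6·y_fermentation = 66.
Solving: y_water = 6.5, y_fermentation = 4.5.
Shadow price of water = 6.5.

6.5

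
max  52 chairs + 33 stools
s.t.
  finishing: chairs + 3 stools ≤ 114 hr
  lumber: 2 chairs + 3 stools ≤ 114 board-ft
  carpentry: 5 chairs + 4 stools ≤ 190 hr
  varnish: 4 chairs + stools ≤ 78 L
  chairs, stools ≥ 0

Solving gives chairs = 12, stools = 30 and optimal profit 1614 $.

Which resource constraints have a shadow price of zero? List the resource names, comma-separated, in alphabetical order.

carpentry, finishing

finishing: 102/114 (slack 12)
lumber: 114/114 (binding)
carpentry: 180/190 (slack 10)
varnish: 78/78 (binding)
By complementary slackness, a constraint with positive slack has shadow price 0 → carpentry, finishing.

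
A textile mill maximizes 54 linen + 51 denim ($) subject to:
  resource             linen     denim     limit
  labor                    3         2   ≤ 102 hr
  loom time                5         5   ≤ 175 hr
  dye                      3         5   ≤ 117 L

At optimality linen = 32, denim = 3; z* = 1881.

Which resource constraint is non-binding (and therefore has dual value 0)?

labor: 102/102 (binding)
loom time: 175/175 (binding)
dye: 111/117 (slack 6)
By complementary slackness, a constraint with positive slack has shadow price 0 → dye.

dye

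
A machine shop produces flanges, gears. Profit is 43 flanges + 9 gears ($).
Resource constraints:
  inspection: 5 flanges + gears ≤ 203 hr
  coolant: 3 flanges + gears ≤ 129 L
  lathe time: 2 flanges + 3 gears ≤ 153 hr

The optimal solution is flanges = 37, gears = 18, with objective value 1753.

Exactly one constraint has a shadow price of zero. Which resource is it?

lathe time

inspection: 203/203 (binding)
coolant: 129/129 (binding)
lathe time: 128/153 (slack 25)
By complementary slackness, a constraint with positive slack has shadow price 0 → lathe time.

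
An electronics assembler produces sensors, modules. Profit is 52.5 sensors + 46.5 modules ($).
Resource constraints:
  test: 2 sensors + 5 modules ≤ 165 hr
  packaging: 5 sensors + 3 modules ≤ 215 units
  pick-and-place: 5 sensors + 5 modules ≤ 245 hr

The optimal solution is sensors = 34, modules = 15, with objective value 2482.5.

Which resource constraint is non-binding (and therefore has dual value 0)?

test

test: 143/165 (slack 22)
packaging: 215/215 (binding)
pick-and-place: 245/245 (binding)
By complementary slackness, a constraint with positive slack has shadow price 0 → test.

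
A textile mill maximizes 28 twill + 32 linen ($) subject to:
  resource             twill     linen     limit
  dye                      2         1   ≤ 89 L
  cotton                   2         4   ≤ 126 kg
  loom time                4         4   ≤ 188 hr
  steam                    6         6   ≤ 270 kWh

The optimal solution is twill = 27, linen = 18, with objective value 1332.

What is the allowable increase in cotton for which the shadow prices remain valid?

54

Binding constraints: cotton, steam. The basis is B = [[2,4],[6,6]] with det -12.
Per unit increase in cotton, x* moves by d = (-0.5, 0.5).
The basis stays optimal until twill reaches 0; allowable increase = 54 kg.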